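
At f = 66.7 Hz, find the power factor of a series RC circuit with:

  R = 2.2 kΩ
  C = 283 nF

Step 1 — Angular frequency: ω = 2π·f = 2π·66.7 = 419.1 rad/s.
Step 2 — Component impedances:
  R: Z = R = 2200 Ω
  C: Z = 1/(jωC) = -j/(ω·C) = 0 - j8432 Ω
Step 3 — Series combination: Z_total = R + C = 2200 - j8432 Ω = 8714∠-75.4° Ω.
Step 4 — Power factor: PF = cos(φ) = Re(Z)/|Z| = 2200/8714 = 0.2525.
Step 5 — Type: Im(Z) = -8432 ⇒ leading (phase φ = -75.4°).

PF = 0.2525 (leading, φ = -75.4°)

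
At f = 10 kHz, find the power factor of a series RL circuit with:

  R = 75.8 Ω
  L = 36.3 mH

Step 1 — Angular frequency: ω = 2π·f = 2π·1e+04 = 6.283e+04 rad/s.
Step 2 — Component impedances:
  R: Z = R = 75.8 Ω
  L: Z = jωL = j·6.283e+04·0.0363 = 0 + j2281 Ω
Step 3 — Series combination: Z_total = R + L = 75.8 + j2281 Ω = 2282∠88.1° Ω.
Step 4 — Power factor: PF = cos(φ) = Re(Z)/|Z| = 75.8/2282 = 0.03322.
Step 5 — Type: Im(Z) = 2281 ⇒ lagging (phase φ = 88.1°).

PF = 0.03322 (lagging, φ = 88.1°)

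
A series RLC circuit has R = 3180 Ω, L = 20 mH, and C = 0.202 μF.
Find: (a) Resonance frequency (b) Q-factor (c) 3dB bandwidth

Step 1 — Resonance condition Im(Z)=0 gives ω₀ = 1/√(LC).
Step 2 — ω₀ = 1/√(0.02·2.02e-07) = 1.573e+04 rad/s.
Step 3 — f₀ = ω₀/(2π) = 2504 Hz.
Step 4 — Series Q: Q = ω₀L/R = 1.573e+04·0.02/3180 = 0.09895.
Step 5 — 3dB bandwidth: Δω = ω₀/Q = 1.59e+05 rad/s; BW = Δω/(2π) = 2.531e+04 Hz.

(a) f₀ = 2504 Hz  (b) Q = 0.09895  (c) BW = 2.531e+04 Hz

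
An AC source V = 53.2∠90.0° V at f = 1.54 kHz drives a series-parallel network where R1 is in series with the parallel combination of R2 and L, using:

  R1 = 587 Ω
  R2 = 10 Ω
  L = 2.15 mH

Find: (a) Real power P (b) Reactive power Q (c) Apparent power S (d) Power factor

Step 1 — Angular frequency: ω = 2π·f = 2π·1540 = 9676 rad/s.
Step 2 — Component impedances:
  R1: Z = R = 587 Ω
  R2: Z = R = 10 Ω
  L: Z = jωL = j·9676·0.00215 = 0 + j20.8 Ω
Step 3 — Parallel branch: R2 || L = 1/(1/R2 + 1/L) = 8.123 + j3.905 Ω.
Step 4 — Series with R1: Z_total = R1 + (R2 || L) = 595.1 + j3.905 Ω = 595.1∠0.4° Ω.
Step 5 — Source phasor: V = 53.2∠90.0° V = 0 + j53.2 V.
Step 6 — Current: I = V / Z = 0.0005865 + j0.08939 A = 0.08939∠89.6° A.
Step 7 — Complex power: S = V·I* = 4.756 + j0.0312 VA.
Step 8 — Real power: P = Re(S) = 4.756 W.
Step 9 — Reactive power: Q = Im(S) = 0.0312 VAR.
Step 10 — Apparent power: |S| = 4.756 VA.
Step 11 — Power factor: PF = P/|S| = 1 (lagging).

(a) P = 4.756 W  (b) Q = 0.0312 VAR  (c) S = 4.756 VA  (d) PF = 1 (lagging)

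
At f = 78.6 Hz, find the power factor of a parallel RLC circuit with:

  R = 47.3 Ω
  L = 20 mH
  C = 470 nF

Step 1 — Angular frequency: ω = 2π·f = 2π·78.6 = 493.9 rad/s.
Step 2 — Component impedances:
  R: Z = R = 47.3 Ω
  L: Z = jωL = j·493.9·0.02 = 0 + j9.877 Ω
  C: Z = 1/(jωC) = -j/(ω·C) = 0 - j4308 Ω
Step 3 — Parallel combination: 1/Z_total = 1/R + 1/L + 1/C; Z_total = 1.985 + j9.484 Ω = 9.69∠78.2° Ω.
Step 4 — Power factor: PF = cos(φ) = Re(Z)/|Z| = 1.985/9.69 = 0.2049.
Step 5 — Type: Im(Z) = 9.484 ⇒ lagging (phase φ = 78.2°).

PF = 0.2049 (lagging, φ = 78.2°)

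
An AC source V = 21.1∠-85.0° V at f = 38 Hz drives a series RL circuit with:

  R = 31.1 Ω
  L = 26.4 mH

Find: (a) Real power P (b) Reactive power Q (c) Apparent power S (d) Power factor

Step 1 — Angular frequency: ω = 2π·f = 2π·38 = 238.8 rad/s.
Step 2 — Component impedances:
  R: Z = R = 31.1 Ω
  L: Z = jωL = j·238.8·0.0264 = 0 + j6.303 Ω
Step 3 — Series combination: Z_total = R + L = 31.1 + j6.303 Ω = 31.73∠11.5° Ω.
Step 4 — Source phasor: V = 21.1∠-85.0° V = 1.839 - j21.02 V.
Step 5 — Current: I = V / Z = -0.07478 - j0.6607 A = 0.6649∠-96.5° A.
Step 6 — Complex power: S = V·I* = 13.75 + j2.787 VA.
Step 7 — Real power: P = Re(S) = 13.75 W.
Step 8 — Reactive power: Q = Im(S) = 2.787 VAR.
Step 9 — Apparent power: |S| = 14.03 VA.
Step 10 — Power factor: PF = P/|S| = 0.9801 (lagging).

(a) P = 13.75 W  (b) Q = 2.787 VAR  (c) S = 14.03 VA  (d) PF = 0.9801 (lagging)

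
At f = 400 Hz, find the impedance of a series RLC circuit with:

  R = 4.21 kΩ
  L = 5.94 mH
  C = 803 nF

Step 1 — Angular frequency: ω = 2π·f = 2π·400 = 2513 rad/s.
Step 2 — Component impedances:
  R: Z = R = 4210 Ω
  L: Z = jωL = j·2513·0.00594 = 0 + j14.93 Ω
  C: Z = 1/(jωC) = -j/(ω·C) = 0 - j495.5 Ω
Step 3 — Series combination: Z_total = R + L + C = 4210 - j480.6 Ω = 4237∠-6.5° Ω.

Z = 4210 - j480.6 Ω = 4237∠-6.5° Ω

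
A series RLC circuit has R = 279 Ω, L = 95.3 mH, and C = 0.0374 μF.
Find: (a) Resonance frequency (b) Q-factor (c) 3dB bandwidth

Step 1 — Resonance: ω₀ = 1/√(LC) = 1/√(0.0953·3.74e-08) = 1.675e+04 rad/s.
Step 2 — f₀ = ω₀/(2π) = 2666 Hz.
Step 3 — Series Q: Q = ω₀L/R = 1.675e+04·0.0953/279 = 5.721.
Step 4 — Bandwidth: Δω = ω₀/Q = 2928 rad/s; BW = Δω/(2π) = 465.9 Hz.

(a) f₀ = 2666 Hz  (b) Q = 5.721  (c) BW = 465.9 Hz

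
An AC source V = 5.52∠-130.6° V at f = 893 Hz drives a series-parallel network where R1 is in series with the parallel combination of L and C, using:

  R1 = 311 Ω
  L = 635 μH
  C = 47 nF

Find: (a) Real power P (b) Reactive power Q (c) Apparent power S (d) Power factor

Step 1 — Angular frequency: ω = 2π·f = 2π·893 = 5611 rad/s.
Step 2 — Component impedances:
  R1: Z = R = 311 Ω
  L: Z = jωL = j·5611·0.000635 = 0 + j3.563 Ω
  C: Z = 1/(jωC) = -j/(ω·C) = 0 - j3792 Ω
Step 3 — Parallel branch: L || C = 1/(1/L + 1/C) = 0 + j3.566 Ω.
Step 4 — Series with R1: Z_total = R1 + (L || C) = 311 + j3.566 Ω = 311∠0.7° Ω.
Step 5 — Source phasor: V = 5.52∠-130.6° V = -3.592 - j4.191 V.
Step 6 — Current: I = V / Z = -0.0117 - j0.01334 A = 0.01775∠-131.3° A.
Step 7 — Complex power: S = V·I* = 0.09796 + j0.001123 VA.
Step 8 — Real power: P = Re(S) = 0.09796 W.
Step 9 — Reactive power: Q = Im(S) = 0.001123 VAR.
Step 10 — Apparent power: |S| = 0.09797 VA.
Step 11 — Power factor: PF = P/|S| = 0.9999 (lagging).

(a) P = 0.09796 W  (b) Q = 0.001123 VAR  (c) S = 0.09797 VA  (d) PF = 0.9999 (lagging)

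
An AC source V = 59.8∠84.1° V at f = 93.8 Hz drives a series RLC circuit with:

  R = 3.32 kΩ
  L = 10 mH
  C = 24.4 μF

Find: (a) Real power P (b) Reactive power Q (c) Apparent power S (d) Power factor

Step 1 — Angular frequency: ω = 2π·f = 2π·93.8 = 589.4 rad/s.
Step 2 — Component impedances:
  R: Z = R = 3320 Ω
  L: Z = jωL = j·589.4·0.01 = 0 + j5.894 Ω
  C: Z = 1/(jωC) = -j/(ω·C) = 0 - j69.54 Ω
Step 3 — Series combination: Z_total = R + L + C = 3320 - j63.65 Ω = 3321∠-1.1° Ω.
Step 4 — Source phasor: V = 59.8∠84.1° V = 6.147 + j59.48 V.
Step 5 — Current: I = V / Z = 0.001507 + j0.01795 A = 0.01801∠85.2° A.
Step 6 — Complex power: S = V·I* = 1.077 - j0.02064 VA.
Step 7 — Real power: P = Re(S) = 1.077 W.
Step 8 — Reactive power: Q = Im(S) = -0.02064 VAR.
Step 9 — Apparent power: |S| = 1.077 VA.
Step 10 — Power factor: PF = P/|S| = 0.9998 (leading).

(a) P = 1.077 W  (b) Q = -0.02064 VAR  (c) S = 1.077 VA  (d) PF = 0.9998 (leading)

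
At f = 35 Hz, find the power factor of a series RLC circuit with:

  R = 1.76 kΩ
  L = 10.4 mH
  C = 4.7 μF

Step 1 — Angular frequency: ω = 2π·f = 2π·35 = 219.9 rad/s.
Step 2 — Component impedances:
  R: Z = R = 1760 Ω
  L: Z = jωL = j·219.9·0.0104 = 0 + j2.287 Ω
  C: Z = 1/(jωC) = -j/(ω·C) = 0 - j967.5 Ω
Step 3 — Series combination: Z_total = R + L + C = 1760 - j965.2 Ω = 2007∠-28.7° Ω.
Step 4 — Power factor: PF = cos(φ) = Re(Z)/|Z| = 1760/2007.3 = 0.8768.
Step 5 — Type: Im(Z) = -965.2 ⇒ leading (phase φ = -28.7°).

PF = 0.8768 (leading, φ = -28.7°)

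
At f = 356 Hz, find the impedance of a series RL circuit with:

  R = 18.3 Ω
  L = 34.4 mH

Step 1 — Angular frequency: ω = 2π·f = 2π·356 = 2237 rad/s.
Step 2 — Component impedances:
  R: Z = R = 18.3 Ω
  L: Z = jωL = j·2237·0.0344 = 0 + j76.95 Ω
Step 3 — Series combination: Z_total = R + L = 18.3 + j76.95 Ω = 79.09∠76.6° Ω.

Z = 18.3 + j76.95 Ω = 79.09∠76.6° Ω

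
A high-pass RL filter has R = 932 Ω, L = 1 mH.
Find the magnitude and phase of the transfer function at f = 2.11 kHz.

Step 1 — Angular frequency: ω = 2π·2110 = 1.326e+04 rad/s.
Step 2 — Transfer function: H(jω) = jωL/(R + jωL).
Step 3 — Numerator jωL = j·13.26; denominator R + jωL = 932 + j13.26.
Step 4 — H = 0.0002023 + j0.01422.
Step 5 — Magnitude: |H| = 0.01422 (-36.9 dB); phase: φ = 89.2°.

|H| = 0.01422 (-36.9 dB), φ = 89.2°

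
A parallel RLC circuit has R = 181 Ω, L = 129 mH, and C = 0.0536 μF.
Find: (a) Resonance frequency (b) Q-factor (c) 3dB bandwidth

Step 1 — Resonance: ω₀ = 1/√(LC) = 1/√(0.129·5.36e-08) = 1.203e+04 rad/s.
Step 2 — f₀ = ω₀/(2π) = 1914 Hz.
Step 3 — Parallel Q: Q = R/(ω₀L) = 181/(1.203e+04·0.129) = 0.1167.
Step 4 — Bandwidth: Δω = ω₀/Q = 1.031e+05 rad/s; BW = Δω/(2π) = 1.641e+04 Hz.

(a) f₀ = 1914 Hz  (b) Q = 0.1167  (c) BW = 1.641e+04 Hz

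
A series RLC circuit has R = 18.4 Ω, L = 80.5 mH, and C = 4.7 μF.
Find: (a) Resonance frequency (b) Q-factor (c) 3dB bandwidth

Step 1 — Resonance: ω₀ = 1/√(LC) = 1/√(0.0805·4.7e-06) = 1626 rad/s.
Step 2 — f₀ = ω₀/(2π) = 258.7 Hz.
Step 3 — Series Q: Q = ω₀L/R = 1626·0.0805/18.4 = 7.113.
Step 4 — Bandwidth: Δω = ω₀/Q = 228.6 rad/s; BW = Δω/(2π) = 36.38 Hz.

(a) f₀ = 258.7 Hz  (b) Q = 7.113  (c) BW = 36.38 Hz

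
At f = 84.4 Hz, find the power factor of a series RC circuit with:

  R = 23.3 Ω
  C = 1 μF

Step 1 — Angular frequency: ω = 2π·f = 2π·84.4 = 530.3 rad/s.
Step 2 — Component impedances:
  R: Z = R = 23.3 Ω
  C: Z = 1/(jωC) = -j/(ω·C) = 0 - j1886 Ω
Step 3 — Series combination: Z_total = R + C = 23.3 - j1886 Ω = 1886∠-89.3° Ω.
Step 4 — Power factor: PF = cos(φ) = Re(Z)/|Z| = 23.3/1885.87 = 0.01236.
Step 5 — Type: Im(Z) = -1886 ⇒ leading (phase φ = -89.3°).

PF = 0.01236 (leading, φ = -89.3°)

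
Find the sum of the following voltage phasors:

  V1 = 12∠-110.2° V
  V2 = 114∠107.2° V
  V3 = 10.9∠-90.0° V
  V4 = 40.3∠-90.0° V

Step 1 — Convert each phasor to rectangular form:
  V1 = 12·(cos(-110.2°) + j·sin(-110.2°)) = -4.144 - j11.26 V
  V2 = 114·(cos(107.2°) + j·sin(107.2°)) = -33.71 + j108.9 V
  V3 = 10.9·(cos(-90.0°) + j·sin(-90.0°)) = 0 - j10.9 V
  V4 = 40.3·(cos(-90.0°) + j·sin(-90.0°)) = 0 - j40.3 V
Step 2 — Sum components: V_total = -37.85 + j46.44 V.
Step 3 — Convert to polar: |V_total| = 59.91 V, ∠V_total = 129.2°.

V_total = 59.91∠129.2° V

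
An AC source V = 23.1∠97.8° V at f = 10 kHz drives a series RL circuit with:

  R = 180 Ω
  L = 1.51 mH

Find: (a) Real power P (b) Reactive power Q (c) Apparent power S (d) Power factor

Step 1 — Angular frequency: ω = 2π·f = 2π·1e+04 = 6.283e+04 rad/s.
Step 2 — Component impedances:
  R: Z = R = 180 Ω
  L: Z = jωL = j·6.283e+04·0.00151 = 0 + j94.88 Ω
Step 3 — Series combination: Z_total = R + L = 180 + j94.88 Ω = 203.5∠27.8° Ω.
Step 4 — Source phasor: V = 23.1∠97.8° V = -3.135 + j22.89 V.
Step 5 — Current: I = V / Z = 0.03882 + j0.1067 A = 0.1135∠70.0° A.
Step 6 — Complex power: S = V·I* = 2.32 + j1.223 VA.
Step 7 — Real power: P = Re(S) = 2.32 W.
Step 8 — Reactive power: Q = Im(S) = 1.223 VAR.
Step 9 — Apparent power: |S| = 2.623 VA.
Step 10 — Power factor: PF = P/|S| = 0.8846 (lagging).

(a) P = 2.32 W  (b) Q = 1.223 VAR  (c) S = 2.623 VA  (d) PF = 0.8846 (lagging)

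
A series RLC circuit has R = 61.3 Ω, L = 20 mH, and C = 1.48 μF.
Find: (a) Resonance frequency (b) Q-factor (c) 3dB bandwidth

Step 1 — Resonance: ω₀ = 1/√(LC) = 1/√(0.02·1.48e-06) = 5812 rad/s.
Step 2 — f₀ = ω₀/(2π) = 925.1 Hz.
Step 3 — Series Q: Q = ω₀L/R = 5812·0.02/61.3 = 1.896.
Step 4 — Bandwidth: Δω = ω₀/Q = 3065 rad/s; BW = Δω/(2π) = 487.8 Hz.

(a) f₀ = 925.1 Hz  (b) Q = 1.896  (c) BW = 487.8 Hz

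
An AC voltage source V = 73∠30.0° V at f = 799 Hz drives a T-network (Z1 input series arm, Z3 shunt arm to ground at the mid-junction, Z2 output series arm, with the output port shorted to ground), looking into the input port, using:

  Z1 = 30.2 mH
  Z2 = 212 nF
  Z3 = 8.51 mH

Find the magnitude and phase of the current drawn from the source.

Step 1 — Angular frequency: ω = 2π·f = 2π·799 = 5020 rad/s.
Step 2 — Component impedances:
  Z1: Z = jωL = j·5020·0.0302 = 0 + j151.6 Ω
  Z2: Z = 1/(jωC) = -j/(ω·C) = 0 - j939.6 Ω
  Z3: Z = jωL = j·5020·0.00851 = 0 + j42.72 Ω
Step 3 — With the output port shorted to ground, the output series arm Z2 runs from the junction to ground; the shunt arm Z3 also runs from the junction to ground. They appear in parallel: Z3 || Z2 = 0 + j44.76 Ω.
Step 4 — Series with input arm Z1: Z_in = Z1 + (Z3 || Z2) = 0 + j196.4 Ω = 196.4∠90.0° Ω.
Step 5 — Source phasor: V = 73∠30.0° V = 63.22 + j36.5 V.
Step 6 — Ohm's law: I = V / Z_total = (63.22 + j36.5) / (0 + j196.4) = 0.1859 - j0.3219 A.
Step 7 — Convert to polar: |I| = 0.3717 A, ∠I = -60.0°.

I = 0.3717∠-60.0° A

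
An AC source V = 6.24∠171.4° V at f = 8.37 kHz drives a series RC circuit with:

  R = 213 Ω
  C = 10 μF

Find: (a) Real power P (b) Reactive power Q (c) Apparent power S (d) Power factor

Step 1 — Angular frequency: ω = 2π·f = 2π·8370 = 5.259e+04 rad/s.
Step 2 — Component impedances:
  R: Z = R = 213 Ω
  C: Z = 1/(jωC) = -j/(ω·C) = 0 - j1.901 Ω
Step 3 — Series combination: Z_total = R + C = 213 - j1.901 Ω = 213∠-0.5° Ω.
Step 4 — Source phasor: V = 6.24∠171.4° V = -6.17 + j0.9331 V.
Step 5 — Current: I = V / Z = -0.029 + j0.004122 A = 0.02929∠171.9° A.
Step 6 — Complex power: S = V·I* = 0.1828 - j0.001632 VA.
Step 7 — Real power: P = Re(S) = 0.1828 W.
Step 8 — Reactive power: Q = Im(S) = -0.001632 VAR.
Step 9 — Apparent power: |S| = 0.1828 VA.
Step 10 — Power factor: PF = P/|S| = 1 (leading).

(a) P = 0.1828 W  (b) Q = -0.001632 VAR  (c) S = 0.1828 VA  (d) PF = 1 (leading)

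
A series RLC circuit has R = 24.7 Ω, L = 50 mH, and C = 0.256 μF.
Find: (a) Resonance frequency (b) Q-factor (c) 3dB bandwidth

Step 1 — Resonance condition Im(Z)=0 gives ω₀ = 1/√(LC).
Step 2 — ω₀ = 1/√(0.05·2.56e-07) = 8839 rad/s.
Step 3 — f₀ = ω₀/(2π) = 1407 Hz.
Step 4 — Series Q: Q = ω₀L/R = 8839·0.05/24.7 = 17.89.
Step 5 — 3dB bandwidth: Δω = ω₀/Q = 494 rad/s; BW = Δω/(2π) = 78.62 Hz.

(a) f₀ = 1407 Hz  (b) Q = 17.89  (c) BW = 78.62 Hz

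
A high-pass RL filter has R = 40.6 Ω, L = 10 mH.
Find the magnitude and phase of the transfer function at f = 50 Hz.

Step 1 — Angular frequency: ω = 2π·50 = 314.2 rad/s.
Step 2 — Transfer function: H(jω) = jωL/(R + jωL).
Step 3 — Numerator jωL = j·3.142; denominator R + jωL = 40.6 + j3.142.
Step 4 — H = 0.005952 + j0.07692.
Step 5 — Magnitude: |H| = 0.07715 (-22.3 dB); phase: φ = 85.6°.

|H| = 0.07715 (-22.3 dB), φ = 85.6°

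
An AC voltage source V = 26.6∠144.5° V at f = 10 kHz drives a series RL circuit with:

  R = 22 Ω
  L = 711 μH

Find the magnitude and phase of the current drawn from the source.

Step 1 — Angular frequency: ω = 2π·f = 2π·1e+04 = 6.283e+04 rad/s.
Step 2 — Component impedances:
  R: Z = R = 22 Ω
  L: Z = jωL = j·6.283e+04·0.000711 = 0 + j44.67 Ω
Step 3 — Series combination: Z_total = R + L = 22 + j44.67 Ω = 49.8∠63.8° Ω.
Step 4 — Source phasor: V = 26.6∠144.5° V = -21.66 + j15.45 V.
Step 5 — Ohm's law: I = V / Z_total = (-21.66 + j15.45) / (22 + j44.67) = 0.08615 + j0.5272 A.
Step 6 — Convert to polar: |I| = 0.5342 A, ∠I = 80.7°.

I = 0.5342∠80.7° A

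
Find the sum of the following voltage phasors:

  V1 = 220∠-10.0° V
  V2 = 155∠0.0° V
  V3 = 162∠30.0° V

Step 1 — Convert each phasor to rectangular form:
  V1 = 220·(cos(-10.0°) + j·sin(-10.0°)) = 216.7 - j38.2 V
  V2 = 155·(cos(0.0°) + j·sin(0.0°)) = 155 V
  V3 = 162·(cos(30.0°) + j·sin(30.0°)) = 140.3 + j81 V
Step 2 — Sum components: V_total = 512 + j42.8 V.
Step 3 — Convert to polar: |V_total| = 513.7 V, ∠V_total = 4.8°.

V_total = 513.7∠4.8° V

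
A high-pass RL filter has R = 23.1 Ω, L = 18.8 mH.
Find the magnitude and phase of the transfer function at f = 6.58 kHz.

Step 1 — Angular frequency: ω = 2π·6580 = 4.134e+04 rad/s.
Step 2 — Transfer function: H(jω) = jωL/(R + jωL).
Step 3 — Numerator jωL = j·777.3; denominator R + jωL = 23.1 + j777.3.
Step 4 — H = 0.9991 + j0.02969.
Step 5 — Magnitude: |H| = 0.9996 (-0.0 dB); phase: φ = 1.7°.

|H| = 0.9996 (-0.0 dB), φ = 1.7°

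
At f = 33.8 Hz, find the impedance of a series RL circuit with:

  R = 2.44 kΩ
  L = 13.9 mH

Step 1 — Angular frequency: ω = 2π·f = 2π·33.8 = 212.4 rad/s.
Step 2 — Component impedances:
  R: Z = R = 2440 Ω
  L: Z = jωL = j·212.4·0.0139 = 0 + j2.952 Ω
Step 3 — Series combination: Z_total = R + L = 2440 + j2.952 Ω = 2440∠0.1° Ω.

Z = 2440 + j2.952 Ω = 2440∠0.1° Ω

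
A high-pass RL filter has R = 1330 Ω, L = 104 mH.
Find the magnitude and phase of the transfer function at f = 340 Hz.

Step 1 — Angular frequency: ω = 2π·340 = 2136 rad/s.
Step 2 — Transfer function: H(jω) = jωL/(R + jωL).
Step 3 — Numerator jωL = j·222.2; denominator R + jωL = 1330 + j222.2.
Step 4 — H = 0.02715 + j0.1625.
Step 5 — Magnitude: |H| = 0.1648 (-15.7 dB); phase: φ = 80.5°.

|H| = 0.1648 (-15.7 dB), φ = 80.5°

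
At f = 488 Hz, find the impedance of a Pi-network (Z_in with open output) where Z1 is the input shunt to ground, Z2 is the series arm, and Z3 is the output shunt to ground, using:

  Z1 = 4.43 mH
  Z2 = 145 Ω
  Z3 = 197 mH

Step 1 — Angular frequency: ω = 2π·f = 2π·488 = 3066 rad/s.
Step 2 — Component impedances:
  Z1: Z = jωL = j·3066·0.00443 = 0 + j13.58 Ω
  Z2: Z = R = 145 Ω
  Z3: Z = jωL = j·3066·0.197 = 0 + j604 Ω
Step 3 — With open output, the series arm Z2 and the output shunt Z3 appear in series to ground: Z2 + Z3 = 145 + j604 Ω.
Step 4 — Parallel with input shunt Z1: Z_in = Z1 || (Z2 + Z3) = 0.06647 + j13.3 Ω = 13.3∠89.7° Ω.

Z = 0.06647 + j13.3 Ω = 13.3∠89.7° Ω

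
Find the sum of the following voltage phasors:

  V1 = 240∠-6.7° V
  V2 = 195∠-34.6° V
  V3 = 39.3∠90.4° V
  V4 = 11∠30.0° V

Step 1 — Convert each phasor to rectangular form:
  V1 = 240·(cos(-6.7°) + j·sin(-6.7°)) = 238.4 - j28 V
  V2 = 195·(cos(-34.6°) + j·sin(-34.6°)) = 160.5 - j110.7 V
  V3 = 39.3·(cos(90.4°) + j·sin(90.4°)) = -0.2744 + j39.3 V
  V4 = 11·(cos(30.0°) + j·sin(30.0°)) = 9.526 + j5.5 V
Step 2 — Sum components: V_total = 408.1 - j93.93 V.
Step 3 — Convert to polar: |V_total| = 418.8 V, ∠V_total = -13.0°.

V_total = 418.8∠-13.0° V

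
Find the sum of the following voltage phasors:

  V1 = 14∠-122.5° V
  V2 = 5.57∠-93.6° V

Step 1 — Convert each phasor to rectangular form:
  V1 = 14·(cos(-122.5°) + j·sin(-122.5°)) = -7.522 - j11.81 V
  V2 = 5.57·(cos(-93.6°) + j·sin(-93.6°)) = -0.3497 - j5.559 V
Step 2 — Sum components: V_total = -7.872 - j17.37 V.
Step 3 — Convert to polar: |V_total| = 19.07 V, ∠V_total = -114.4°.

V_total = 19.07∠-114.4° V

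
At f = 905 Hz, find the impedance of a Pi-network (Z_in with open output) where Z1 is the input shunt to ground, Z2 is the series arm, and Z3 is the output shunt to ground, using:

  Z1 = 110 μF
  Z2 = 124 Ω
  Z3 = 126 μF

Step 1 — Angular frequency: ω = 2π·f = 2π·905 = 5686 rad/s.
Step 2 — Component impedances:
  Z1: Z = 1/(jωC) = -j/(ω·C) = 0 - j1.599 Ω
  Z2: Z = R = 124 Ω
  Z3: Z = 1/(jωC) = -j/(ω·C) = 0 - j1.396 Ω
Step 3 — With open output, the series arm Z2 and the output shunt Z3 appear in series to ground: Z2 + Z3 = 124 - j1.396 Ω.
Step 4 — Parallel with input shunt Z1: Z_in = Z1 || (Z2 + Z3) = 0.0206 - j1.598 Ω = 1.598∠-89.3° Ω.

Z = 0.0206 - j1.598 Ω = 1.598∠-89.3° Ω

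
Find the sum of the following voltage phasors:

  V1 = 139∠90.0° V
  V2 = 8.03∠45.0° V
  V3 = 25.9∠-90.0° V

Step 1 — Convert each phasor to rectangular form:
  V1 = 139·(cos(90.0°) + j·sin(90.0°)) = 0 + j139 V
  V2 = 8.03·(cos(45.0°) + j·sin(45.0°)) = 5.678 + j5.678 V
  V3 = 25.9·(cos(-90.0°) + j·sin(-90.0°)) = 0 - j25.9 V
Step 2 — Sum components: V_total = 5.678 + j118.8 V.
Step 3 — Convert to polar: |V_total| = 118.9 V, ∠V_total = 87.3°.

V_total = 118.9∠87.3° V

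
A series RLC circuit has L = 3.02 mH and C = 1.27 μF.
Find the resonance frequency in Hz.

Step 1 — Resonance condition Im(Z)=0 gives ω₀ = 1/√(LC).
Step 2 — ω₀ = 1/√(0.00302·1.27e-06) = 1.615e+04 rad/s.
Step 3 — f₀ = ω₀/(2π) = 2570 Hz.

f₀ = 2570 Hz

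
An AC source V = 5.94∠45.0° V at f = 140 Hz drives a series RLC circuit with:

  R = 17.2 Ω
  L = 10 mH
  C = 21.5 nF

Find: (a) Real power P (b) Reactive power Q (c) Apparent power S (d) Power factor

Step 1 — Angular frequency: ω = 2π·f = 2π·140 = 879.6 rad/s.
Step 2 — Component impedances:
  R: Z = R = 17.2 Ω
  L: Z = jωL = j·879.6·0.01 = 0 + j8.796 Ω
  C: Z = 1/(jωC) = -j/(ω·C) = 0 - j5.288e+04 Ω
Step 3 — Series combination: Z_total = R + L + C = 17.2 - j5.287e+04 Ω = 5.287e+04∠-90.0° Ω.
Step 4 — Source phasor: V = 5.94∠45.0° V = 4.2 + j4.2 V.
Step 5 — Current: I = V / Z = -7.942e-05 + j7.948e-05 A = 0.0001124∠135.0° A.
Step 6 — Complex power: S = V·I* = 2.171e-07 - j0.0006674 VA.
Step 7 — Real power: P = Re(S) = 2.171e-07 W.
Step 8 — Reactive power: Q = Im(S) = -0.0006674 VAR.
Step 9 — Apparent power: |S| = 0.0006674 VA.
Step 10 — Power factor: PF = P/|S| = 0.0003253 (leading).

(a) P = 2.171e-07 W  (b) Q = -0.0006674 VAR  (c) S = 0.0006674 VA  (d) PF = 0.0003253 (leading)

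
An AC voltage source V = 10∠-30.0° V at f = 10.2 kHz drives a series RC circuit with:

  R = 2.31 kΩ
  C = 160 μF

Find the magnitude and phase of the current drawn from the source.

Step 1 — Angular frequency: ω = 2π·f = 2π·1.02e+04 = 6.409e+04 rad/s.
Step 2 — Component impedances:
  R: Z = R = 2310 Ω
  C: Z = 1/(jωC) = -j/(ω·C) = 0 - j0.09752 Ω
Step 3 — Series combination: Z_total = R + C = 2310 - j0.09752 Ω = 2310∠-0.0° Ω.
Step 4 — Source phasor: V = 10∠-30.0° V = 8.66 - j5 V.
Step 5 — Ohm's law: I = V / Z_total = (8.66 - j5) / (2310 - j0.09752) = 0.003749 - j0.002164 A.
Step 6 — Convert to polar: |I| = 0.004329 A, ∠I = -30.0°.

I = 0.004329∠-30.0° A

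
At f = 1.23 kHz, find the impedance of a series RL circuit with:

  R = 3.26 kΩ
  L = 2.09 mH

Step 1 — Angular frequency: ω = 2π·f = 2π·1230 = 7728 rad/s.
Step 2 — Component impedances:
  R: Z = R = 3260 Ω
  L: Z = jωL = j·7728·0.00209 = 0 + j16.15 Ω
Step 3 — Series combination: Z_total = R + L = 3260 + j16.15 Ω = 3260∠0.3° Ω.

Z = 3260 + j16.15 Ω = 3260∠0.3° Ω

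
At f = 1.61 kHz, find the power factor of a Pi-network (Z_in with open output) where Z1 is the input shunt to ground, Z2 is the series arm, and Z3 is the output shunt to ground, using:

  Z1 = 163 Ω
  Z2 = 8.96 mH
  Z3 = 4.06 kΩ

Step 1 — Angular frequency: ω = 2π·f = 2π·1610 = 1.012e+04 rad/s.
Step 2 — Component impedances:
  Z1: Z = R = 163 Ω
  Z2: Z = jωL = j·1.012e+04·0.00896 = 0 + j90.64 Ω
  Z3: Z = R = 4060 Ω
Step 3 — With open output, the series arm Z2 and the output shunt Z3 appear in series to ground: Z2 + Z3 = 4060 + j90.64 Ω.
Step 4 — Parallel with input shunt Z1: Z_in = Z1 || (Z2 + Z3) = 156.7 + j0.135 Ω = 156.7∠0.0° Ω.
Step 5 — Power factor: PF = cos(φ) = Re(Z)/|Z| = 156.7/156.7 = 1.
Step 6 — Type: Im(Z) = 0.135 ⇒ lagging (phase φ = 0.0°).

PF = 1 (lagging, φ = 0.0°)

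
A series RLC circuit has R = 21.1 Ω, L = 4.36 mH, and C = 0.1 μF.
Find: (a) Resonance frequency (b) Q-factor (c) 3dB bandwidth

Step 1 — Resonance: ω₀ = 1/√(LC) = 1/√(0.00436·1e-07) = 4.789e+04 rad/s.
Step 2 — f₀ = ω₀/(2π) = 7622 Hz.
Step 3 — Series Q: Q = ω₀L/R = 4.789e+04·0.00436/21.1 = 9.896.
Step 4 — Bandwidth: Δω = ω₀/Q = 4839 rad/s; BW = Δω/(2π) = 770.2 Hz.

(a) f₀ = 7622 Hz  (b) Q = 9.896  (c) BW = 770.2 Hz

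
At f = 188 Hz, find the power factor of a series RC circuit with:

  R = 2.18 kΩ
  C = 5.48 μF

Step 1 — Angular frequency: ω = 2π·f = 2π·188 = 1181 rad/s.
Step 2 — Component impedances:
  R: Z = R = 2180 Ω
  C: Z = 1/(jωC) = -j/(ω·C) = 0 - j154.5 Ω
Step 3 — Series combination: Z_total = R + C = 2180 - j154.5 Ω = 2185∠-4.1° Ω.
Step 4 — Power factor: PF = cos(φ) = Re(Z)/|Z| = 2180/2185.5 = 0.9975.
Step 5 — Type: Im(Z) = -154.5 ⇒ leading (phase φ = -4.1°).

PF = 0.9975 (leading, φ = -4.1°)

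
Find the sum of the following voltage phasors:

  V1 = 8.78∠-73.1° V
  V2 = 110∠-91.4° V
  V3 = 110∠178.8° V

Step 1 — Convert each phasor to rectangular form:
  V1 = 8.78·(cos(-73.1°) + j·sin(-73.1°)) = 2.552 - j8.401 V
  V2 = 110·(cos(-91.4°) + j·sin(-91.4°)) = -2.688 - j110 V
  V3 = 110·(cos(178.8°) + j·sin(178.8°)) = -110 + j2.304 V
Step 2 — Sum components: V_total = -110.1 - j116.1 V.
Step 3 — Convert to polar: |V_total| = 160 V, ∠V_total = -133.5°.

V_total = 160∠-133.5° V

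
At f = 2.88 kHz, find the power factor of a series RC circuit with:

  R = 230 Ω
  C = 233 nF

Step 1 — Angular frequency: ω = 2π·f = 2π·2880 = 1.81e+04 rad/s.
Step 2 — Component impedances:
  R: Z = R = 230 Ω
  C: Z = 1/(jωC) = -j/(ω·C) = 0 - j237.2 Ω
Step 3 — Series combination: Z_total = R + C = 230 - j237.2 Ω = 330.4∠-45.9° Ω.
Step 4 — Power factor: PF = cos(φ) = Re(Z)/|Z| = 230/330.38 = 0.6962.
Step 5 — Type: Im(Z) = -237.2 ⇒ leading (phase φ = -45.9°).

PF = 0.6962 (leading, φ = -45.9°)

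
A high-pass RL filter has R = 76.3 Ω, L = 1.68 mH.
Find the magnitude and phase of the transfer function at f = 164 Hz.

Step 1 — Angular frequency: ω = 2π·164 = 1030 rad/s.
Step 2 — Transfer function: H(jω) = jωL/(R + jωL).
Step 3 — Numerator jωL = j·1.731; denominator R + jωL = 76.3 + j1.731.
Step 4 — H = 0.0005145 + j0.02268.
Step 5 — Magnitude: |H| = 0.02268 (-32.9 dB); phase: φ = 88.7°.

|H| = 0.02268 (-32.9 dB), φ = 88.7°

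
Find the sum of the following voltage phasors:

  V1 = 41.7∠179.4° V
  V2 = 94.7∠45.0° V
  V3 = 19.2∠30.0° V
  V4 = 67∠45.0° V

Step 1 — Convert each phasor to rectangular form:
  V1 = 41.7·(cos(179.4°) + j·sin(179.4°)) = -41.7 + j0.4367 V
  V2 = 94.7·(cos(45.0°) + j·sin(45.0°)) = 66.96 + j66.96 V
  V3 = 19.2·(cos(30.0°) + j·sin(30.0°)) = 16.63 + j9.6 V
  V4 = 67·(cos(45.0°) + j·sin(45.0°)) = 47.38 + j47.38 V
Step 2 — Sum components: V_total = 89.27 + j124.4 V.
Step 3 — Convert to polar: |V_total| = 153.1 V, ∠V_total = 54.3°.

V_total = 153.1∠54.3° V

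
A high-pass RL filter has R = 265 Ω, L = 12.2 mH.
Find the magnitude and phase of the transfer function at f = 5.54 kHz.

Step 1 — Angular frequency: ω = 2π·5540 = 3.481e+04 rad/s.
Step 2 — Transfer function: H(jω) = jωL/(R + jωL).
Step 3 — Numerator jωL = j·424.7; denominator R + jωL = 265 + j424.7.
Step 4 — H = 0.7197 + j0.4491.
Step 5 — Magnitude: |H| = 0.8484 (-1.4 dB); phase: φ = 32.0°.

|H| = 0.8484 (-1.4 dB), φ = 32.0°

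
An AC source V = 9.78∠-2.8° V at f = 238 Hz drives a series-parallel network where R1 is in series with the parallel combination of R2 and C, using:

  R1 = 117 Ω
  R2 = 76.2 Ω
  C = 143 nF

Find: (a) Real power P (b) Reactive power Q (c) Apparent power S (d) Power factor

Step 1 — Angular frequency: ω = 2π·f = 2π·238 = 1495 rad/s.
Step 2 — Component impedances:
  R1: Z = R = 117 Ω
  R2: Z = R = 76.2 Ω
  C: Z = 1/(jωC) = -j/(ω·C) = 0 - j4676 Ω
Step 3 — Parallel branch: R2 || C = 1/(1/R2 + 1/C) = 76.18 - j1.241 Ω.
Step 4 — Series with R1: Z_total = R1 + (R2 || C) = 193.2 - j1.241 Ω = 193.2∠-0.4° Ω.
Step 5 — Source phasor: V = 9.78∠-2.8° V = 9.768 - j0.4778 V.
Step 6 — Current: I = V / Z = 0.05058 - j0.002148 A = 0.05063∠-2.4° A.
Step 7 — Complex power: S = V·I* = 0.4951 - j0.003181 VA.
Step 8 — Real power: P = Re(S) = 0.4951 W.
Step 9 — Reactive power: Q = Im(S) = -0.003181 VAR.
Step 10 — Apparent power: |S| = 0.4951 VA.
Step 11 — Power factor: PF = P/|S| = 1 (leading).

(a) P = 0.4951 W  (b) Q = -0.003181 VAR  (c) S = 0.4951 VA  (d) PF = 1 (leading)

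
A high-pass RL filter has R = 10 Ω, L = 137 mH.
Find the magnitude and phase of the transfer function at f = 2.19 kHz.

Step 1 — Angular frequency: ω = 2π·2190 = 1.376e+04 rad/s.
Step 2 — Transfer function: H(jω) = jωL/(R + jωL).
Step 3 — Numerator jωL = j·1885; denominator R + jωL = 10 + j1885.
Step 4 — H = 1 + j0.005304.
Step 5 — Magnitude: |H| = 1 (-0.0 dB); phase: φ = 0.3°.

|H| = 1 (-0.0 dB), φ = 0.3°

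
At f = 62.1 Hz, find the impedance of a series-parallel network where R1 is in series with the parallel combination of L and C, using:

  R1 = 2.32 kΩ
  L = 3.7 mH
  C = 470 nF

Step 1 — Angular frequency: ω = 2π·f = 2π·62.1 = 390.2 rad/s.
Step 2 — Component impedances:
  R1: Z = R = 2320 Ω
  L: Z = jωL = j·390.2·0.0037 = 0 + j1.444 Ω
  C: Z = 1/(jωC) = -j/(ω·C) = 0 - j5453 Ω
Step 3 — Parallel branch: L || C = 1/(1/L + 1/C) = 0 + j1.444 Ω.
Step 4 — Series with R1: Z_total = R1 + (L || C) = 2320 + j1.444 Ω = 2320∠0.0° Ω.

Z = 2320 + j1.444 Ω = 2320∠0.0° Ω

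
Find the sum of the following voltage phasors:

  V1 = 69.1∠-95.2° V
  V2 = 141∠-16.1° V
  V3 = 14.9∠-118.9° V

Step 1 — Convert each phasor to rectangular form:
  V1 = 69.1·(cos(-95.2°) + j·sin(-95.2°)) = -6.263 - j68.82 V
  V2 = 141·(cos(-16.1°) + j·sin(-16.1°)) = 135.5 - j39.1 V
  V3 = 14.9·(cos(-118.9°) + j·sin(-118.9°)) = -7.201 - j13.04 V
Step 2 — Sum components: V_total = 122 - j121 V.
Step 3 — Convert to polar: |V_total| = 171.8 V, ∠V_total = -44.8°.

V_total = 171.8∠-44.8° V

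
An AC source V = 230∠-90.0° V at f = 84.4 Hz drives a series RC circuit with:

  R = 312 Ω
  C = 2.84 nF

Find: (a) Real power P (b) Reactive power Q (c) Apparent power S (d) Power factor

Step 1 — Angular frequency: ω = 2π·f = 2π·84.4 = 530.3 rad/s.
Step 2 — Component impedances:
  R: Z = R = 312 Ω
  C: Z = 1/(jωC) = -j/(ω·C) = 0 - j6.64e+05 Ω
Step 3 — Series combination: Z_total = R + C = 312 - j6.64e+05 Ω = 6.64e+05∠-90.0° Ω.
Step 4 — Source phasor: V = 230∠-90.0° V = 0 - j230 V.
Step 5 — Current: I = V / Z = 0.0003464 - j1.628e-07 A = 0.0003464∠-0.0° A.
Step 6 — Complex power: S = V·I* = 3.744e-05 - j0.07967 VA.
Step 7 — Real power: P = Re(S) = 3.744e-05 W.
Step 8 — Reactive power: Q = Im(S) = -0.07967 VAR.
Step 9 — Apparent power: |S| = 0.07967 VA.
Step 10 — Power factor: PF = P/|S| = 0.0004699 (leading).

(a) P = 3.744e-05 W  (b) Q = -0.07967 VAR  (c) S = 0.07967 VA  (d) PF = 0.0004699 (leading)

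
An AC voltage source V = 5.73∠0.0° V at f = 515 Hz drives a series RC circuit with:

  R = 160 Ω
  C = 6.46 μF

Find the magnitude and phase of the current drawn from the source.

Step 1 — Angular frequency: ω = 2π·f = 2π·515 = 3236 rad/s.
Step 2 — Component impedances:
  R: Z = R = 160 Ω
  C: Z = 1/(jωC) = -j/(ω·C) = 0 - j47.84 Ω
Step 3 — Series combination: Z_total = R + C = 160 - j47.84 Ω = 167∠-16.6° Ω.
Step 4 — Source phasor: V = 5.73∠0.0° V = 5.73 V.
Step 5 — Ohm's law: I = V / Z_total = (5.73) / (160 - j47.84) = 0.03287 + j0.009829 A.
Step 6 — Convert to polar: |I| = 0.03431 A, ∠I = 16.6°.

I = 0.03431∠16.6° A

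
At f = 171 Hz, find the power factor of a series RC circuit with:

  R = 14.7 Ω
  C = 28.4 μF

Step 1 — Angular frequency: ω = 2π·f = 2π·171 = 1074 rad/s.
Step 2 — Component impedances:
  R: Z = R = 14.7 Ω
  C: Z = 1/(jωC) = -j/(ω·C) = 0 - j32.77 Ω
Step 3 — Series combination: Z_total = R + C = 14.7 - j32.77 Ω = 35.92∠-65.8° Ω.
Step 4 — Power factor: PF = cos(φ) = Re(Z)/|Z| = 14.7/35.918 = 0.4093.
Step 5 — Type: Im(Z) = -32.77 ⇒ leading (phase φ = -65.8°).

PF = 0.4093 (leading, φ = -65.8°)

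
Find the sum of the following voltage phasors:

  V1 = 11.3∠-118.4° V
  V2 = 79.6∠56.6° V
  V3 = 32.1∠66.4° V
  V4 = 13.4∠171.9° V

Step 1 — Convert each phasor to rectangular form:
  V1 = 11.3·(cos(-118.4°) + j·sin(-118.4°)) = -5.375 - j9.94 V
  V2 = 79.6·(cos(56.6°) + j·sin(56.6°)) = 43.82 + j66.45 V
  V3 = 32.1·(cos(66.4°) + j·sin(66.4°)) = 12.85 + j29.42 V
  V4 = 13.4·(cos(171.9°) + j·sin(171.9°)) = -13.27 + j1.888 V
Step 2 — Sum components: V_total = 38.03 + j87.82 V.
Step 3 — Convert to polar: |V_total| = 95.7 V, ∠V_total = 66.6°.

V_total = 95.7∠66.6° V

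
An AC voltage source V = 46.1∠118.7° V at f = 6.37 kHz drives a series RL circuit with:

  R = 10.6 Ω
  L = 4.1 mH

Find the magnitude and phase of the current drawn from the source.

Step 1 — Angular frequency: ω = 2π·f = 2π·6370 = 4.002e+04 rad/s.
Step 2 — Component impedances:
  R: Z = R = 10.6 Ω
  L: Z = jωL = j·4.002e+04·0.0041 = 0 + j164.1 Ω
Step 3 — Series combination: Z_total = R + L = 10.6 + j164.1 Ω = 164.4∠86.3° Ω.
Step 4 — Source phasor: V = 46.1∠118.7° V = -22.14 + j40.44 V.
Step 5 — Ohm's law: I = V / Z_total = (-22.14 + j40.44) / (10.6 + j164.1) = 0.2367 + j0.1502 A.
Step 6 — Convert to polar: |I| = 0.2803 A, ∠I = 32.4°.

I = 0.2803∠32.4° A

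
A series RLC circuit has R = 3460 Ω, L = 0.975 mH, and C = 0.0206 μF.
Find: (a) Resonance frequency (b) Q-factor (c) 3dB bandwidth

Step 1 — Resonance condition Im(Z)=0 gives ω₀ = 1/√(LC).
Step 2 — ω₀ = 1/√(0.000975·2.06e-08) = 2.231e+05 rad/s.
Step 3 — f₀ = ω₀/(2π) = 3.551e+04 Hz.
Step 4 — Series Q: Q = ω₀L/R = 2.231e+05·0.000975/3460 = 0.06288.
Step 5 — 3dB bandwidth: Δω = ω₀/Q = 3.549e+06 rad/s; BW = Δω/(2π) = 5.648e+05 Hz.

(a) f₀ = 3.551e+04 Hz  (b) Q = 0.06288  (c) BW = 5.648e+05 Hz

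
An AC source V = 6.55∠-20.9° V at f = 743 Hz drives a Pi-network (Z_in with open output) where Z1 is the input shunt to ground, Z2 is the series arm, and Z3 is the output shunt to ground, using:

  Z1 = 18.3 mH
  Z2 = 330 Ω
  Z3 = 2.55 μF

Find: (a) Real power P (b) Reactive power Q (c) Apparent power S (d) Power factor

Step 1 — Angular frequency: ω = 2π·f = 2π·743 = 4668 rad/s.
Step 2 — Component impedances:
  Z1: Z = jωL = j·4668·0.0183 = 0 + j85.43 Ω
  Z2: Z = R = 330 Ω
  Z3: Z = 1/(jωC) = -j/(ω·C) = 0 - j84 Ω
Step 3 — With open output, the series arm Z2 and the output shunt Z3 appear in series to ground: Z2 + Z3 = 330 - j84 Ω.
Step 4 — Parallel with input shunt Z1: Z_in = Z1 || (Z2 + Z3) = 22.12 + j85.34 Ω = 88.16∠75.5° Ω.
Step 5 — Source phasor: V = 6.55∠-20.9° V = 6.119 - j2.337 V.
Step 6 — Current: I = V / Z = -0.008244 - j0.07384 A = 0.0743∠-96.4° A.
Step 7 — Complex power: S = V·I* = 0.1221 + j0.4711 VA.
Step 8 — Real power: P = Re(S) = 0.1221 W.
Step 9 — Reactive power: Q = Im(S) = 0.4711 VAR.
Step 10 — Apparent power: |S| = 0.4867 VA.
Step 11 — Power factor: PF = P/|S| = 0.2509 (lagging).

(a) P = 0.1221 W  (b) Q = 0.4711 VAR  (c) S = 0.4867 VA  (d) PF = 0.2509 (lagging)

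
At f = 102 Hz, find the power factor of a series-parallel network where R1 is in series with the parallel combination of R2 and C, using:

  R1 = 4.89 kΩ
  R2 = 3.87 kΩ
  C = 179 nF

Step 1 — Angular frequency: ω = 2π·f = 2π·102 = 640.9 rad/s.
Step 2 — Component impedances:
  R1: Z = R = 4890 Ω
  R2: Z = R = 3870 Ω
  C: Z = 1/(jωC) = -j/(ω·C) = 0 - j8717 Ω
Step 3 — Parallel branch: R2 || C = 1/(1/R2 + 1/C) = 3233 - j1435 Ω.
Step 4 — Series with R1: Z_total = R1 + (R2 || C) = 8123 - j1435 Ω = 8249∠-10.0° Ω.
Step 5 — Power factor: PF = cos(φ) = Re(Z)/|Z| = 8123/8249 = 0.9847.
Step 6 — Type: Im(Z) = -1435 ⇒ leading (phase φ = -10.0°).

PF = 0.9847 (leading, φ = -10.0°)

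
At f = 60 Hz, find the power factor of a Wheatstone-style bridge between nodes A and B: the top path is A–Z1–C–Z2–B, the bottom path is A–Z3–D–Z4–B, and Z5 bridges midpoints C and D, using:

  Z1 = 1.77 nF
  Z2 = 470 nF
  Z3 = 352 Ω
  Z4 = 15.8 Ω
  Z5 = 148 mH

Step 1 — Angular frequency: ω = 2π·f = 2π·60 = 377 rad/s.
Step 2 — Component impedances:
  Z1: Z = 1/(jωC) = -j/(ω·C) = 0 - j1.499e+06 Ω
  Z2: Z = 1/(jωC) = -j/(ω·C) = 0 - j5644 Ω
  Z3: Z = R = 352 Ω
  Z4: Z = R = 15.8 Ω
  Z5: Z = jωL = j·377·0.148 = 0 + j55.79 Ω
Step 3 — Bridge requires nodal analysis (the Z5 bridge couples midpoints C and D, so the two paths cannot be reduced to a simple series/parallel combination). Setting node B to ground and injecting 1 A at node A, the 3-node admittance system at A, C, D solves to V_A = Z_AB = 367.8 - j0.1273 Ω = 367.8∠-0.0° Ω.
Step 4 — Power factor: PF = cos(φ) = Re(Z)/|Z| = 367.8/367.8 = 1.
Step 5 — Type: Im(Z) = -0.1273 ⇒ leading (phase φ = -0.0°).

PF = 1 (leading, φ = -0.0°)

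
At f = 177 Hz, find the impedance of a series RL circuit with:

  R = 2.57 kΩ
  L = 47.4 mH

Step 1 — Angular frequency: ω = 2π·f = 2π·177 = 1112 rad/s.
Step 2 — Component impedances:
  R: Z = R = 2570 Ω
  L: Z = jωL = j·1112·0.0474 = 0 + j52.71 Ω
Step 3 — Series combination: Z_total = R + L = 2570 + j52.71 Ω = 2571∠1.2° Ω.

Z = 2570 + j52.71 Ω = 2571∠1.2° Ω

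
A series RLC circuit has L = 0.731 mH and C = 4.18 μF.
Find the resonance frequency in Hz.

Step 1 — Resonance condition Im(Z)=0 gives ω₀ = 1/√(LC).
Step 2 — ω₀ = 1/√(0.000731·4.18e-06) = 1.809e+04 rad/s.
Step 3 — f₀ = ω₀/(2π) = 2879 Hz.

f₀ = 2879 Hz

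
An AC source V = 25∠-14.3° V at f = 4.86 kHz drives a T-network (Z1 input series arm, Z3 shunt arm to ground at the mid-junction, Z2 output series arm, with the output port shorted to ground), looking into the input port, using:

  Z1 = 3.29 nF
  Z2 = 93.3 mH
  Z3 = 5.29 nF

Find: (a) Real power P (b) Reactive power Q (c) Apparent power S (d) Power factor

Step 1 — Angular frequency: ω = 2π·f = 2π·4860 = 3.054e+04 rad/s.
Step 2 — Component impedances:
  Z1: Z = 1/(jωC) = -j/(ω·C) = 0 - j9954 Ω
  Z2: Z = jωL = j·3.054e+04·0.0933 = 0 + j2849 Ω
  Z3: Z = 1/(jωC) = -j/(ω·C) = 0 - j6191 Ω
Step 3 — With the output port shorted to ground, the output series arm Z2 runs from the junction to ground; the shunt arm Z3 also runs from the junction to ground. They appear in parallel: Z3 || Z2 = 0 + j5278 Ω.
Step 4 — Series with input arm Z1: Z_in = Z1 + (Z3 || Z2) = 0 - j4676 Ω = 4676∠-90.0° Ω.
Step 5 — Source phasor: V = 25∠-14.3° V = 24.23 - j6.175 V.
Step 6 — Current: I = V / Z = 0.001321 + j0.005181 A = 0.005347∠75.7° A.
Step 7 — Complex power: S = V·I* = 0 - j0.1337 VA.
Step 8 — Real power: P = Re(S) = 0 W.
Step 9 — Reactive power: Q = Im(S) = -0.1337 VAR.
Step 10 — Apparent power: |S| = 0.1337 VA.
Step 11 — Power factor: PF = P/|S| = 0 (leading).

(a) P = 0 W  (b) Q = -0.1337 VAR  (c) S = 0.1337 VA  (d) PF = 0 (leading)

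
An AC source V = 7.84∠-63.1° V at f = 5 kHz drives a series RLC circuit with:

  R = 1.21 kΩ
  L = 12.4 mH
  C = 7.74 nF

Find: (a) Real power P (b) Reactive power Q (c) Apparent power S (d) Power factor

Step 1 — Angular frequency: ω = 2π·f = 2π·5000 = 3.142e+04 rad/s.
Step 2 — Component impedances:
  R: Z = R = 1210 Ω
  L: Z = jωL = j·3.142e+04·0.0124 = 0 + j389.6 Ω
  C: Z = 1/(jωC) = -j/(ω·C) = 0 - j4113 Ω
Step 3 — Series combination: Z_total = R + L + C = 1210 - j3723 Ω = 3915∠-72.0° Ω.
Step 4 — Source phasor: V = 7.84∠-63.1° V = 3.547 - j6.992 V.
Step 5 — Current: I = V / Z = 0.001979 + j0.0003097 A = 0.002003∠8.9° A.
Step 6 — Complex power: S = V·I* = 0.004853 - j0.01493 VA.
Step 7 — Real power: P = Re(S) = 0.004853 W.
Step 8 — Reactive power: Q = Im(S) = -0.01493 VAR.
Step 9 — Apparent power: |S| = 0.0157 VA.
Step 10 — Power factor: PF = P/|S| = 0.3091 (leading).

(a) P = 0.004853 W  (b) Q = -0.01493 VAR  (c) S = 0.0157 VA  (d) PF = 0.3091 (leading)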